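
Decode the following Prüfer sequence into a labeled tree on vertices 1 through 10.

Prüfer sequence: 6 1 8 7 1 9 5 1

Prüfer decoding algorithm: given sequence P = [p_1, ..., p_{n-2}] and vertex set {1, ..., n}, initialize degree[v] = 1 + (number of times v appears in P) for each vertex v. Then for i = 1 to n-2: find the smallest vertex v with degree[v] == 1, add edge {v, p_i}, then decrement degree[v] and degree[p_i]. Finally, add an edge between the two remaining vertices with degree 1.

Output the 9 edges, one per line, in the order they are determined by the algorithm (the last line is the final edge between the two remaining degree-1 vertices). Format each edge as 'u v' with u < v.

Answer: 2 6
1 3
4 8
6 7
1 7
8 9
5 9
1 5
1 10

Derivation:
Initial degrees: {1:4, 2:1, 3:1, 4:1, 5:2, 6:2, 7:2, 8:2, 9:2, 10:1}
Step 1: smallest deg-1 vertex = 2, p_1 = 6. Add edge {2,6}. Now deg[2]=0, deg[6]=1.
Step 2: smallest deg-1 vertex = 3, p_2 = 1. Add edge {1,3}. Now deg[3]=0, deg[1]=3.
Step 3: smallest deg-1 vertex = 4, p_3 = 8. Add edge {4,8}. Now deg[4]=0, deg[8]=1.
Step 4: smallest deg-1 vertex = 6, p_4 = 7. Add edge {6,7}. Now deg[6]=0, deg[7]=1.
Step 5: smallest deg-1 vertex = 7, p_5 = 1. Add edge {1,7}. Now deg[7]=0, deg[1]=2.
Step 6: smallest deg-1 vertex = 8, p_6 = 9. Add edge {8,9}. Now deg[8]=0, deg[9]=1.
Step 7: smallest deg-1 vertex = 9, p_7 = 5. Add edge {5,9}. Now deg[9]=0, deg[5]=1.
Step 8: smallest deg-1 vertex = 5, p_8 = 1. Add edge {1,5}. Now deg[5]=0, deg[1]=1.
Final: two remaining deg-1 vertices are 1, 10. Add edge {1,10}.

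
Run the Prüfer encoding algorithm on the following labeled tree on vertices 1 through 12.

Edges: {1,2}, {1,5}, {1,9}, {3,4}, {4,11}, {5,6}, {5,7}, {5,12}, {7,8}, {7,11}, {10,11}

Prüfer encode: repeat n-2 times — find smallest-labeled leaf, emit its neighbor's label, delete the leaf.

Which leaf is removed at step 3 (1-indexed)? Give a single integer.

Step 1: current leaves = {2,3,6,8,9,10,12}. Remove leaf 2 (neighbor: 1).
Step 2: current leaves = {3,6,8,9,10,12}. Remove leaf 3 (neighbor: 4).
Step 3: current leaves = {4,6,8,9,10,12}. Remove leaf 4 (neighbor: 11).

Answer: 4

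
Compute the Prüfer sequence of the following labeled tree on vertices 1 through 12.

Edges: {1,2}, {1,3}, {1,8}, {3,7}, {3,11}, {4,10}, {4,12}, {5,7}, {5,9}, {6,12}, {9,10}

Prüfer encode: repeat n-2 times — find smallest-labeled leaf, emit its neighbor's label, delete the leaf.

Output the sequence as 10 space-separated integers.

Answer: 1 12 1 3 3 7 5 9 10 4

Derivation:
Step 1: leaves = {2,6,8,11}. Remove smallest leaf 2, emit neighbor 1.
Step 2: leaves = {6,8,11}. Remove smallest leaf 6, emit neighbor 12.
Step 3: leaves = {8,11,12}. Remove smallest leaf 8, emit neighbor 1.
Step 4: leaves = {1,11,12}. Remove smallest leaf 1, emit neighbor 3.
Step 5: leaves = {11,12}. Remove smallest leaf 11, emit neighbor 3.
Step 6: leaves = {3,12}. Remove smallest leaf 3, emit neighbor 7.
Step 7: leaves = {7,12}. Remove smallest leaf 7, emit neighbor 5.
Step 8: leaves = {5,12}. Remove smallest leaf 5, emit neighbor 9.
Step 9: leaves = {9,12}. Remove smallest leaf 9, emit neighbor 10.
Step 10: leaves = {10,12}. Remove smallest leaf 10, emit neighbor 4.
Done: 2 vertices remain (4, 12). Sequence = [1 12 1 3 3 7 5 9 10 4]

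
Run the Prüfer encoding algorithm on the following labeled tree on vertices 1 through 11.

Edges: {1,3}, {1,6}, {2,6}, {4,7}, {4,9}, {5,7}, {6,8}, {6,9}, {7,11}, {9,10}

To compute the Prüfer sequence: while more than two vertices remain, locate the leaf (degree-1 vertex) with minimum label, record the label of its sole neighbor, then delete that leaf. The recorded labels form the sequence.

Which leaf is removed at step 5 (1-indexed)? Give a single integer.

Answer: 8

Derivation:
Step 1: current leaves = {2,3,5,8,10,11}. Remove leaf 2 (neighbor: 6).
Step 2: current leaves = {3,5,8,10,11}. Remove leaf 3 (neighbor: 1).
Step 3: current leaves = {1,5,8,10,11}. Remove leaf 1 (neighbor: 6).
Step 4: current leaves = {5,8,10,11}. Remove leaf 5 (neighbor: 7).
Step 5: current leaves = {8,10,11}. Remove leaf 8 (neighbor: 6).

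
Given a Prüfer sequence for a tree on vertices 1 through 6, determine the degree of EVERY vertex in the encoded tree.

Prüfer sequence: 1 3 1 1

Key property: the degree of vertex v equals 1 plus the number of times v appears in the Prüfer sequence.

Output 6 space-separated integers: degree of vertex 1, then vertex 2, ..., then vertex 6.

p_1 = 1: count[1] becomes 1
p_2 = 3: count[3] becomes 1
p_3 = 1: count[1] becomes 2
p_4 = 1: count[1] becomes 3
Degrees (1 + count): deg[1]=1+3=4, deg[2]=1+0=1, deg[3]=1+1=2, deg[4]=1+0=1, deg[5]=1+0=1, deg[6]=1+0=1

Answer: 4 1 2 1 1 1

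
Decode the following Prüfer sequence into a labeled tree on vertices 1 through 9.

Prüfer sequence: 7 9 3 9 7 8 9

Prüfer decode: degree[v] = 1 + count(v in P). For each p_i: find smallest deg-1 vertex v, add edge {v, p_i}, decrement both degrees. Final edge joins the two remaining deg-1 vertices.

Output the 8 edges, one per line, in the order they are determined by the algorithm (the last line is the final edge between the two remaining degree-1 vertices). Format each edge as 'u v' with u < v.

Initial degrees: {1:1, 2:1, 3:2, 4:1, 5:1, 6:1, 7:3, 8:2, 9:4}
Step 1: smallest deg-1 vertex = 1, p_1 = 7. Add edge {1,7}. Now deg[1]=0, deg[7]=2.
Step 2: smallest deg-1 vertex = 2, p_2 = 9. Add edge {2,9}. Now deg[2]=0, deg[9]=3.
Step 3: smallest deg-1 vertex = 4, p_3 = 3. Add edge {3,4}. Now deg[4]=0, deg[3]=1.
Step 4: smallest deg-1 vertex = 3, p_4 = 9. Add edge {3,9}. Now deg[3]=0, deg[9]=2.
Step 5: smallest deg-1 vertex = 5, p_5 = 7. Add edge {5,7}. Now deg[5]=0, deg[7]=1.
Step 6: smallest deg-1 vertex = 6, p_6 = 8. Add edge {6,8}. Now deg[6]=0, deg[8]=1.
Step 7: smallest deg-1 vertex = 7, p_7 = 9. Add edge {7,9}. Now deg[7]=0, deg[9]=1.
Final: two remaining deg-1 vertices are 8, 9. Add edge {8,9}.

Answer: 1 7
2 9
3 4
3 9
5 7
6 8
7 9
8 9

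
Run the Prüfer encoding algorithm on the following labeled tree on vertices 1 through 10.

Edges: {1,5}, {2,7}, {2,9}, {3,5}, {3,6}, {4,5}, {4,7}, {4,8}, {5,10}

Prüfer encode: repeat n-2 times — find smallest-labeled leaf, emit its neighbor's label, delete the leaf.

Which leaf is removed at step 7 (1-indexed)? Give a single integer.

Step 1: current leaves = {1,6,8,9,10}. Remove leaf 1 (neighbor: 5).
Step 2: current leaves = {6,8,9,10}. Remove leaf 6 (neighbor: 3).
Step 3: current leaves = {3,8,9,10}. Remove leaf 3 (neighbor: 5).
Step 4: current leaves = {8,9,10}. Remove leaf 8 (neighbor: 4).
Step 5: current leaves = {9,10}. Remove leaf 9 (neighbor: 2).
Step 6: current leaves = {2,10}. Remove leaf 2 (neighbor: 7).
Step 7: current leaves = {7,10}. Remove leaf 7 (neighbor: 4).

Answer: 7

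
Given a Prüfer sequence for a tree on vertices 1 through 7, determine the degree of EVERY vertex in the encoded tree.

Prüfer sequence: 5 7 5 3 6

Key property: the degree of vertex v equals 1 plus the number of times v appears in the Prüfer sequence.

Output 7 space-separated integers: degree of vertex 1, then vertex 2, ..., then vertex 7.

p_1 = 5: count[5] becomes 1
p_2 = 7: count[7] becomes 1
p_3 = 5: count[5] becomes 2
p_4 = 3: count[3] becomes 1
p_5 = 6: count[6] becomes 1
Degrees (1 + count): deg[1]=1+0=1, deg[2]=1+0=1, deg[3]=1+1=2, deg[4]=1+0=1, deg[5]=1+2=3, deg[6]=1+1=2, deg[7]=1+1=2

Answer: 1 1 2 1 3 2 2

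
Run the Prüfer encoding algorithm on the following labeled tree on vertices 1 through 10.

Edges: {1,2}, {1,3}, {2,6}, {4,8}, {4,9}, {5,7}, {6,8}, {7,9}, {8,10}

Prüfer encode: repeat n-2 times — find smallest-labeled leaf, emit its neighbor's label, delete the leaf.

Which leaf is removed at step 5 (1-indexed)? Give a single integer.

Answer: 6

Derivation:
Step 1: current leaves = {3,5,10}. Remove leaf 3 (neighbor: 1).
Step 2: current leaves = {1,5,10}. Remove leaf 1 (neighbor: 2).
Step 3: current leaves = {2,5,10}. Remove leaf 2 (neighbor: 6).
Step 4: current leaves = {5,6,10}. Remove leaf 5 (neighbor: 7).
Step 5: current leaves = {6,7,10}. Remove leaf 6 (neighbor: 8).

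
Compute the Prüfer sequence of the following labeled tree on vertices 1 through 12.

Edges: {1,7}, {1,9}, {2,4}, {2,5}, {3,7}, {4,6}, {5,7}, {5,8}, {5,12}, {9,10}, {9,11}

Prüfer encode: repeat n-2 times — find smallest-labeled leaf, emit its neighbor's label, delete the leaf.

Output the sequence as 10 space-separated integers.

Step 1: leaves = {3,6,8,10,11,12}. Remove smallest leaf 3, emit neighbor 7.
Step 2: leaves = {6,8,10,11,12}. Remove smallest leaf 6, emit neighbor 4.
Step 3: leaves = {4,8,10,11,12}. Remove smallest leaf 4, emit neighbor 2.
Step 4: leaves = {2,8,10,11,12}. Remove smallest leaf 2, emit neighbor 5.
Step 5: leaves = {8,10,11,12}. Remove smallest leaf 8, emit neighbor 5.
Step 6: leaves = {10,11,12}. Remove smallest leaf 10, emit neighbor 9.
Step 7: leaves = {11,12}. Remove smallest leaf 11, emit neighbor 9.
Step 8: leaves = {9,12}. Remove smallest leaf 9, emit neighbor 1.
Step 9: leaves = {1,12}. Remove smallest leaf 1, emit neighbor 7.
Step 10: leaves = {7,12}. Remove smallest leaf 7, emit neighbor 5.
Done: 2 vertices remain (5, 12). Sequence = [7 4 2 5 5 9 9 1 7 5]

Answer: 7 4 2 5 5 9 9 1 7 5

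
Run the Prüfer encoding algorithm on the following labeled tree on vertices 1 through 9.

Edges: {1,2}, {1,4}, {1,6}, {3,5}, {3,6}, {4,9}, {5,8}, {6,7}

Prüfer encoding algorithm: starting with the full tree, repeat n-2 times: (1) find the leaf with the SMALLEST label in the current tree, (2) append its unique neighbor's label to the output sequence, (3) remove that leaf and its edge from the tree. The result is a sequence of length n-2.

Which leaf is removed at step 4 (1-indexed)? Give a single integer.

Answer: 5

Derivation:
Step 1: current leaves = {2,7,8,9}. Remove leaf 2 (neighbor: 1).
Step 2: current leaves = {7,8,9}. Remove leaf 7 (neighbor: 6).
Step 3: current leaves = {8,9}. Remove leaf 8 (neighbor: 5).
Step 4: current leaves = {5,9}. Remove leaf 5 (neighbor: 3).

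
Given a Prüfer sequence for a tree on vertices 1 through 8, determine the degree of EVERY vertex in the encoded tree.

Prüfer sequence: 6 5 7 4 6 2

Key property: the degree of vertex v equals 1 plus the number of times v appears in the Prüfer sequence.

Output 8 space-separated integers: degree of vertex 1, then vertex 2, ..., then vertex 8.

Answer: 1 2 1 2 2 3 2 1

Derivation:
p_1 = 6: count[6] becomes 1
p_2 = 5: count[5] becomes 1
p_3 = 7: count[7] becomes 1
p_4 = 4: count[4] becomes 1
p_5 = 6: count[6] becomes 2
p_6 = 2: count[2] becomes 1
Degrees (1 + count): deg[1]=1+0=1, deg[2]=1+1=2, deg[3]=1+0=1, deg[4]=1+1=2, deg[5]=1+1=2, deg[6]=1+2=3, deg[7]=1+1=2, deg[8]=1+0=1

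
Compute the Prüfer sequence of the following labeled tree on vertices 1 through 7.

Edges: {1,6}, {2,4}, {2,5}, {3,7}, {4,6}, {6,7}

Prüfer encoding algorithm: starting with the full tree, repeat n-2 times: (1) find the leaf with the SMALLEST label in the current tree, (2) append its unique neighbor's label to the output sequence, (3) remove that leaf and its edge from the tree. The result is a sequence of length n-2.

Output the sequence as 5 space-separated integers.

Step 1: leaves = {1,3,5}. Remove smallest leaf 1, emit neighbor 6.
Step 2: leaves = {3,5}. Remove smallest leaf 3, emit neighbor 7.
Step 3: leaves = {5,7}. Remove smallest leaf 5, emit neighbor 2.
Step 4: leaves = {2,7}. Remove smallest leaf 2, emit neighbor 4.
Step 5: leaves = {4,7}. Remove smallest leaf 4, emit neighbor 6.
Done: 2 vertices remain (6, 7). Sequence = [6 7 2 4 6]

Answer: 6 7 2 4 6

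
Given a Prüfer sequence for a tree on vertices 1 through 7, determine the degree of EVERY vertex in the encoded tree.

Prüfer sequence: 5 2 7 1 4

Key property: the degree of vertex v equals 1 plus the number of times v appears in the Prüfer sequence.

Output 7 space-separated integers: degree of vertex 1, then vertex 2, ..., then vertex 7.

Answer: 2 2 1 2 2 1 2

Derivation:
p_1 = 5: count[5] becomes 1
p_2 = 2: count[2] becomes 1
p_3 = 7: count[7] becomes 1
p_4 = 1: count[1] becomes 1
p_5 = 4: count[4] becomes 1
Degrees (1 + count): deg[1]=1+1=2, deg[2]=1+1=2, deg[3]=1+0=1, deg[4]=1+1=2, deg[5]=1+1=2, deg[6]=1+0=1, deg[7]=1+1=2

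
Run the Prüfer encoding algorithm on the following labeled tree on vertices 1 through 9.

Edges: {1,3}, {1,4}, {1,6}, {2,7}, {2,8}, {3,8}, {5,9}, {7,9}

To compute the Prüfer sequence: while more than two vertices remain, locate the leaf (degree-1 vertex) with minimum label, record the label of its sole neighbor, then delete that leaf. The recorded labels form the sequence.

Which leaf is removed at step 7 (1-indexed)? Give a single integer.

Answer: 2

Derivation:
Step 1: current leaves = {4,5,6}. Remove leaf 4 (neighbor: 1).
Step 2: current leaves = {5,6}. Remove leaf 5 (neighbor: 9).
Step 3: current leaves = {6,9}. Remove leaf 6 (neighbor: 1).
Step 4: current leaves = {1,9}. Remove leaf 1 (neighbor: 3).
Step 5: current leaves = {3,9}. Remove leaf 3 (neighbor: 8).
Step 6: current leaves = {8,9}. Remove leaf 8 (neighbor: 2).
Step 7: current leaves = {2,9}. Remove leaf 2 (neighbor: 7).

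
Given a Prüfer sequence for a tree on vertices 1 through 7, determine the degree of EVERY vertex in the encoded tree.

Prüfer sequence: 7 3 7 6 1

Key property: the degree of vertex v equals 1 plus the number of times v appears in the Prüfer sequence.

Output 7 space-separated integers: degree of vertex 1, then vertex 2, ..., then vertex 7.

Answer: 2 1 2 1 1 2 3

Derivation:
p_1 = 7: count[7] becomes 1
p_2 = 3: count[3] becomes 1
p_3 = 7: count[7] becomes 2
p_4 = 6: count[6] becomes 1
p_5 = 1: count[1] becomes 1
Degrees (1 + count): deg[1]=1+1=2, deg[2]=1+0=1, deg[3]=1+1=2, deg[4]=1+0=1, deg[5]=1+0=1, deg[6]=1+1=2, deg[7]=1+2=3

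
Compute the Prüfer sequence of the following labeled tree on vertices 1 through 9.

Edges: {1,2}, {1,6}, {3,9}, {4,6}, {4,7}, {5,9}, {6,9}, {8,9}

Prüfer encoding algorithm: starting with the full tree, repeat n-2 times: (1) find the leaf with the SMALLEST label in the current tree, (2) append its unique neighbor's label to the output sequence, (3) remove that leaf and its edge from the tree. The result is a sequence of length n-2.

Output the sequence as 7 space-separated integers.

Answer: 1 6 9 9 4 6 9

Derivation:
Step 1: leaves = {2,3,5,7,8}. Remove smallest leaf 2, emit neighbor 1.
Step 2: leaves = {1,3,5,7,8}. Remove smallest leaf 1, emit neighbor 6.
Step 3: leaves = {3,5,7,8}. Remove smallest leaf 3, emit neighbor 9.
Step 4: leaves = {5,7,8}. Remove smallest leaf 5, emit neighbor 9.
Step 5: leaves = {7,8}. Remove smallest leaf 7, emit neighbor 4.
Step 6: leaves = {4,8}. Remove smallest leaf 4, emit neighbor 6.
Step 7: leaves = {6,8}. Remove smallest leaf 6, emit neighbor 9.
Done: 2 vertices remain (8, 9). Sequence = [1 6 9 9 4 6 9]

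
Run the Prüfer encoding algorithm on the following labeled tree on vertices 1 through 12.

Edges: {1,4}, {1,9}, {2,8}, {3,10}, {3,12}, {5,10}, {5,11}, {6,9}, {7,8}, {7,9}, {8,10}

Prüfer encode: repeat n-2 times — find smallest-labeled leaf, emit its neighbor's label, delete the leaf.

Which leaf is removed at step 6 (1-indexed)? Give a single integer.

Answer: 7

Derivation:
Step 1: current leaves = {2,4,6,11,12}. Remove leaf 2 (neighbor: 8).
Step 2: current leaves = {4,6,11,12}. Remove leaf 4 (neighbor: 1).
Step 3: current leaves = {1,6,11,12}. Remove leaf 1 (neighbor: 9).
Step 4: current leaves = {6,11,12}. Remove leaf 6 (neighbor: 9).
Step 5: current leaves = {9,11,12}. Remove leaf 9 (neighbor: 7).
Step 6: current leaves = {7,11,12}. Remove leaf 7 (neighbor: 8).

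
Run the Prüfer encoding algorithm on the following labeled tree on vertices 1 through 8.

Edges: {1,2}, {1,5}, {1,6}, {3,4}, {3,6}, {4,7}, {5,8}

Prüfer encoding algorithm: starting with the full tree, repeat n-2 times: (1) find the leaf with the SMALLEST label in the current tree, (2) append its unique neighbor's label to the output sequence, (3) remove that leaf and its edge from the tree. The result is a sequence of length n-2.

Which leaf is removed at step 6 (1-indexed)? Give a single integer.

Step 1: current leaves = {2,7,8}. Remove leaf 2 (neighbor: 1).
Step 2: current leaves = {7,8}. Remove leaf 7 (neighbor: 4).
Step 3: current leaves = {4,8}. Remove leaf 4 (neighbor: 3).
Step 4: current leaves = {3,8}. Remove leaf 3 (neighbor: 6).
Step 5: current leaves = {6,8}. Remove leaf 6 (neighbor: 1).
Step 6: current leaves = {1,8}. Remove leaf 1 (neighbor: 5).

Answer: 1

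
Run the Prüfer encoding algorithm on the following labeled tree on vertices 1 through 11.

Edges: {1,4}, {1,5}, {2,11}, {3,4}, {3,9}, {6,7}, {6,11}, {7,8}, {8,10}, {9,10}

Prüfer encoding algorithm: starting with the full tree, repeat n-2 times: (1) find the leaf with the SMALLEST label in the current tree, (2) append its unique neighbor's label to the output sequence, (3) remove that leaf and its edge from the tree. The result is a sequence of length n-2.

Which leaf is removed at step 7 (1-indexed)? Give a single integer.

Step 1: current leaves = {2,5}. Remove leaf 2 (neighbor: 11).
Step 2: current leaves = {5,11}. Remove leaf 5 (neighbor: 1).
Step 3: current leaves = {1,11}. Remove leaf 1 (neighbor: 4).
Step 4: current leaves = {4,11}. Remove leaf 4 (neighbor: 3).
Step 5: current leaves = {3,11}. Remove leaf 3 (neighbor: 9).
Step 6: current leaves = {9,11}. Remove leaf 9 (neighbor: 10).
Step 7: current leaves = {10,11}. Remove leaf 10 (neighbor: 8).

Answer: 10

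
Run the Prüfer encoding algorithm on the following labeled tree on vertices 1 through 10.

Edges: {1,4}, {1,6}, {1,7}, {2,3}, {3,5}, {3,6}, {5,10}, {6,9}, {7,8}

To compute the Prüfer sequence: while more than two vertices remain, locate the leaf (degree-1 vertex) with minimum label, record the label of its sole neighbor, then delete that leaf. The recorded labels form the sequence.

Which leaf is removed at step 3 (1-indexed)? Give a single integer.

Step 1: current leaves = {2,4,8,9,10}. Remove leaf 2 (neighbor: 3).
Step 2: current leaves = {4,8,9,10}. Remove leaf 4 (neighbor: 1).
Step 3: current leaves = {8,9,10}. Remove leaf 8 (neighbor: 7).

Answer: 8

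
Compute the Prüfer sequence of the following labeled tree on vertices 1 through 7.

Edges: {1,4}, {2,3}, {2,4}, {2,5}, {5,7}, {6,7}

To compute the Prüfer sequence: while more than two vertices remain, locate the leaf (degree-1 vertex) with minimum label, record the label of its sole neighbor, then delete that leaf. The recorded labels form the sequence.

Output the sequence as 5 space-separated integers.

Step 1: leaves = {1,3,6}. Remove smallest leaf 1, emit neighbor 4.
Step 2: leaves = {3,4,6}. Remove smallest leaf 3, emit neighbor 2.
Step 3: leaves = {4,6}. Remove smallest leaf 4, emit neighbor 2.
Step 4: leaves = {2,6}. Remove smallest leaf 2, emit neighbor 5.
Step 5: leaves = {5,6}. Remove smallest leaf 5, emit neighbor 7.
Done: 2 vertices remain (6, 7). Sequence = [4 2 2 5 7]

Answer: 4 2 2 5 7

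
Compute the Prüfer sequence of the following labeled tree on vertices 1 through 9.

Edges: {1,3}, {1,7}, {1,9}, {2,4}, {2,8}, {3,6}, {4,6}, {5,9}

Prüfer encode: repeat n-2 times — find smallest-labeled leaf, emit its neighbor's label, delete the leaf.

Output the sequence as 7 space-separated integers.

Step 1: leaves = {5,7,8}. Remove smallest leaf 5, emit neighbor 9.
Step 2: leaves = {7,8,9}. Remove smallest leaf 7, emit neighbor 1.
Step 3: leaves = {8,9}. Remove smallest leaf 8, emit neighbor 2.
Step 4: leaves = {2,9}. Remove smallest leaf 2, emit neighbor 4.
Step 5: leaves = {4,9}. Remove smallest leaf 4, emit neighbor 6.
Step 6: leaves = {6,9}. Remove smallest leaf 6, emit neighbor 3.
Step 7: leaves = {3,9}. Remove smallest leaf 3, emit neighbor 1.
Done: 2 vertices remain (1, 9). Sequence = [9 1 2 4 6 3 1]

Answer: 9 1 2 4 6 3 1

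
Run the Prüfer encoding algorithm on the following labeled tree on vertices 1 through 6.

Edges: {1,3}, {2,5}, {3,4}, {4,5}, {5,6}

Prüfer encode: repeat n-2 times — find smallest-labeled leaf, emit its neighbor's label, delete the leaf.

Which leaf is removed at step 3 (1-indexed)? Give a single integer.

Step 1: current leaves = {1,2,6}. Remove leaf 1 (neighbor: 3).
Step 2: current leaves = {2,3,6}. Remove leaf 2 (neighbor: 5).
Step 3: current leaves = {3,6}. Remove leaf 3 (neighbor: 4).

Answer: 3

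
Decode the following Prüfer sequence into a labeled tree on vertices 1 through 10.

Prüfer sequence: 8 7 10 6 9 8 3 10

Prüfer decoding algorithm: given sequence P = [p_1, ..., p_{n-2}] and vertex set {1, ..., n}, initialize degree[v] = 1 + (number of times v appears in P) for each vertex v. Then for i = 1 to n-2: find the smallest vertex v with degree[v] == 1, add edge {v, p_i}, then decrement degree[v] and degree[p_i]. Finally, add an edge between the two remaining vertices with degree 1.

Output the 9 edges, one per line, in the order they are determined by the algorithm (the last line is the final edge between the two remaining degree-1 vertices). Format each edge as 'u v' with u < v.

Initial degrees: {1:1, 2:1, 3:2, 4:1, 5:1, 6:2, 7:2, 8:3, 9:2, 10:3}
Step 1: smallest deg-1 vertex = 1, p_1 = 8. Add edge {1,8}. Now deg[1]=0, deg[8]=2.
Step 2: smallest deg-1 vertex = 2, p_2 = 7. Add edge {2,7}. Now deg[2]=0, deg[7]=1.
Step 3: smallest deg-1 vertex = 4, p_3 = 10. Add edge {4,10}. Now deg[4]=0, deg[10]=2.
Step 4: smallest deg-1 vertex = 5, p_4 = 6. Add edge {5,6}. Now deg[5]=0, deg[6]=1.
Step 5: smallest deg-1 vertex = 6, p_5 = 9. Add edge {6,9}. Now deg[6]=0, deg[9]=1.
Step 6: smallest deg-1 vertex = 7, p_6 = 8. Add edge {7,8}. Now deg[7]=0, deg[8]=1.
Step 7: smallest deg-1 vertex = 8, p_7 = 3. Add edge {3,8}. Now deg[8]=0, deg[3]=1.
Step 8: smallest deg-1 vertex = 3, p_8 = 10. Add edge {3,10}. Now deg[3]=0, deg[10]=1.
Final: two remaining deg-1 vertices are 9, 10. Add edge {9,10}.

Answer: 1 8
2 7
4 10
5 6
6 9
7 8
3 8
3 10
9 10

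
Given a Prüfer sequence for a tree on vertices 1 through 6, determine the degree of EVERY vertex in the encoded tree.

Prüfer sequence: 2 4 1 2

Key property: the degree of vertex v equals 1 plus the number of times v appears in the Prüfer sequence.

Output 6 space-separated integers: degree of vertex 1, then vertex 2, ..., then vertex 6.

Answer: 2 3 1 2 1 1

Derivation:
p_1 = 2: count[2] becomes 1
p_2 = 4: count[4] becomes 1
p_3 = 1: count[1] becomes 1
p_4 = 2: count[2] becomes 2
Degrees (1 + count): deg[1]=1+1=2, deg[2]=1+2=3, deg[3]=1+0=1, deg[4]=1+1=2, deg[5]=1+0=1, deg[6]=1+0=1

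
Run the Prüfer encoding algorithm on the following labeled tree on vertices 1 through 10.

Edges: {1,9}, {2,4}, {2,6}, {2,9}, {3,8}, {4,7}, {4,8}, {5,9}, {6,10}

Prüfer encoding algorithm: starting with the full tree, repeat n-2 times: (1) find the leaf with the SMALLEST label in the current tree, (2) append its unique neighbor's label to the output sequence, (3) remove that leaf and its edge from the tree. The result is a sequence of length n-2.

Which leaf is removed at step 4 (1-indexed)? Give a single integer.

Step 1: current leaves = {1,3,5,7,10}. Remove leaf 1 (neighbor: 9).
Step 2: current leaves = {3,5,7,10}. Remove leaf 3 (neighbor: 8).
Step 3: current leaves = {5,7,8,10}. Remove leaf 5 (neighbor: 9).
Step 4: current leaves = {7,8,9,10}. Remove leaf 7 (neighbor: 4).

Answer: 7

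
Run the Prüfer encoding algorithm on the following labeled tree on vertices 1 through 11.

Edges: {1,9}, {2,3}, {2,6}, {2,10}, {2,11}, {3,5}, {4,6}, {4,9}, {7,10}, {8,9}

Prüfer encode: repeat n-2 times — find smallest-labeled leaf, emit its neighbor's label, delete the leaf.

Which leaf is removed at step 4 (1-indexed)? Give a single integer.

Step 1: current leaves = {1,5,7,8,11}. Remove leaf 1 (neighbor: 9).
Step 2: current leaves = {5,7,8,11}. Remove leaf 5 (neighbor: 3).
Step 3: current leaves = {3,7,8,11}. Remove leaf 3 (neighbor: 2).
Step 4: current leaves = {7,8,11}. Remove leaf 7 (neighbor: 10).

Answer: 7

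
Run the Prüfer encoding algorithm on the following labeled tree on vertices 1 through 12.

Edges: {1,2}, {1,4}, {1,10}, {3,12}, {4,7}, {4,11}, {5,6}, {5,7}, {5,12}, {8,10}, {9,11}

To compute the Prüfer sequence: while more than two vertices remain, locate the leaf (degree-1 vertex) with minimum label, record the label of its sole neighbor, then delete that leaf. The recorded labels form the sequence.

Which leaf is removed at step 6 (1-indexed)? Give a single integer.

Answer: 10

Derivation:
Step 1: current leaves = {2,3,6,8,9}. Remove leaf 2 (neighbor: 1).
Step 2: current leaves = {3,6,8,9}. Remove leaf 3 (neighbor: 12).
Step 3: current leaves = {6,8,9,12}. Remove leaf 6 (neighbor: 5).
Step 4: current leaves = {8,9,12}. Remove leaf 8 (neighbor: 10).
Step 5: current leaves = {9,10,12}. Remove leaf 9 (neighbor: 11).
Step 6: current leaves = {10,11,12}. Remove leaf 10 (neighbor: 1).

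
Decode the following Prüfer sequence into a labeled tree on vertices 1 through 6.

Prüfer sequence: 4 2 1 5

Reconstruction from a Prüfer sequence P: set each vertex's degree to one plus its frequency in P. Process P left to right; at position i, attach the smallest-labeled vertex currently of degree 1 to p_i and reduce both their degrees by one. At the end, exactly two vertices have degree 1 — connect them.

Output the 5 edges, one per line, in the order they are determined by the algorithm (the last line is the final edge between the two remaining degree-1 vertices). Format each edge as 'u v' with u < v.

Initial degrees: {1:2, 2:2, 3:1, 4:2, 5:2, 6:1}
Step 1: smallest deg-1 vertex = 3, p_1 = 4. Add edge {3,4}. Now deg[3]=0, deg[4]=1.
Step 2: smallest deg-1 vertex = 4, p_2 = 2. Add edge {2,4}. Now deg[4]=0, deg[2]=1.
Step 3: smallest deg-1 vertex = 2, p_3 = 1. Add edge {1,2}. Now deg[2]=0, deg[1]=1.
Step 4: smallest deg-1 vertex = 1, p_4 = 5. Add edge {1,5}. Now deg[1]=0, deg[5]=1.
Final: two remaining deg-1 vertices are 5, 6. Add edge {5,6}.

Answer: 3 4
2 4
1 2
1 5
5 6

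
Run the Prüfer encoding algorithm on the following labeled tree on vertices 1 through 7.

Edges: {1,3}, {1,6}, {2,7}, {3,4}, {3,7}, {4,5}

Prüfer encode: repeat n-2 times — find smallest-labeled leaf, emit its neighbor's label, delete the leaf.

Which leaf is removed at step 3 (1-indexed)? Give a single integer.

Step 1: current leaves = {2,5,6}. Remove leaf 2 (neighbor: 7).
Step 2: current leaves = {5,6,7}. Remove leaf 5 (neighbor: 4).
Step 3: current leaves = {4,6,7}. Remove leaf 4 (neighbor: 3).

Answer: 4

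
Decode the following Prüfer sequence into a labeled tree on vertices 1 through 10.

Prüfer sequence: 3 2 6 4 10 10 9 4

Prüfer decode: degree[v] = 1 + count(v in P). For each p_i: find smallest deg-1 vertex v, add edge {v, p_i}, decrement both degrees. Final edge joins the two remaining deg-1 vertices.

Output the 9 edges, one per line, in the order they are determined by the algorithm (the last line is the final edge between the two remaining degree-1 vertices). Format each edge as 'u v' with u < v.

Answer: 1 3
2 3
2 6
4 5
6 10
7 10
8 9
4 9
4 10

Derivation:
Initial degrees: {1:1, 2:2, 3:2, 4:3, 5:1, 6:2, 7:1, 8:1, 9:2, 10:3}
Step 1: smallest deg-1 vertex = 1, p_1 = 3. Add edge {1,3}. Now deg[1]=0, deg[3]=1.
Step 2: smallest deg-1 vertex = 3, p_2 = 2. Add edge {2,3}. Now deg[3]=0, deg[2]=1.
Step 3: smallest deg-1 vertex = 2, p_3 = 6. Add edge {2,6}. Now deg[2]=0, deg[6]=1.
Step 4: smallest deg-1 vertex = 5, p_4 = 4. Add edge {4,5}. Now deg[5]=0, deg[4]=2.
Step 5: smallest deg-1 vertex = 6, p_5 = 10. Add edge {6,10}. Now deg[6]=0, deg[10]=2.
Step 6: smallest deg-1 vertex = 7, p_6 = 10. Add edge {7,10}. Now deg[7]=0, deg[10]=1.
Step 7: smallest deg-1 vertex = 8, p_7 = 9. Add edge {8,9}. Now deg[8]=0, deg[9]=1.
Step 8: smallest deg-1 vertex = 9, p_8 = 4. Add edge {4,9}. Now deg[9]=0, deg[4]=1.
Final: two remaining deg-1 vertices are 4, 10. Add edge {4,10}.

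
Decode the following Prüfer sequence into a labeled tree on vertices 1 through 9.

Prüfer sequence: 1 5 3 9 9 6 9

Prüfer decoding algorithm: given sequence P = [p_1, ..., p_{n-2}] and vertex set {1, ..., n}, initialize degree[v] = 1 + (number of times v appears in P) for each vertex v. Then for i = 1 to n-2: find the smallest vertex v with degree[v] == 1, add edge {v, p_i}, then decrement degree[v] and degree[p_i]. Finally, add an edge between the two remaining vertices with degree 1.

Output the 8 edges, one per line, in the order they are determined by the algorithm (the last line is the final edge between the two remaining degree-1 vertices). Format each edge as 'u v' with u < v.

Initial degrees: {1:2, 2:1, 3:2, 4:1, 5:2, 6:2, 7:1, 8:1, 9:4}
Step 1: smallest deg-1 vertex = 2, p_1 = 1. Add edge {1,2}. Now deg[2]=0, deg[1]=1.
Step 2: smallest deg-1 vertex = 1, p_2 = 5. Add edge {1,5}. Now deg[1]=0, deg[5]=1.
Step 3: smallest deg-1 vertex = 4, p_3 = 3. Add edge {3,4}. Now deg[4]=0, deg[3]=1.
Step 4: smallest deg-1 vertex = 3, p_4 = 9. Add edge {3,9}. Now deg[3]=0, deg[9]=3.
Step 5: smallest deg-1 vertex = 5, p_5 = 9. Add edge {5,9}. Now deg[5]=0, deg[9]=2.
Step 6: smallest deg-1 vertex = 7, p_6 = 6. Add edge {6,7}. Now deg[7]=0, deg[6]=1.
Step 7: smallest deg-1 vertex = 6, p_7 = 9. Add edge {6,9}. Now deg[6]=0, deg[9]=1.
Final: two remaining deg-1 vertices are 8, 9. Add edge {8,9}.

Answer: 1 2
1 5
3 4
3 9
5 9
6 7
6 9
8 9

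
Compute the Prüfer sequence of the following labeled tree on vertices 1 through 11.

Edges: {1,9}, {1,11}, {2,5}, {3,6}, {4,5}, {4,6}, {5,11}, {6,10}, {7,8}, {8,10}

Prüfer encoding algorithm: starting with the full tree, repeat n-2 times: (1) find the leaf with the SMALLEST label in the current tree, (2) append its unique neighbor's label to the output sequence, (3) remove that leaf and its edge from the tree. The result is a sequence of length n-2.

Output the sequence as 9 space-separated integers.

Answer: 5 6 8 10 1 11 6 4 5

Derivation:
Step 1: leaves = {2,3,7,9}. Remove smallest leaf 2, emit neighbor 5.
Step 2: leaves = {3,7,9}. Remove smallest leaf 3, emit neighbor 6.
Step 3: leaves = {7,9}. Remove smallest leaf 7, emit neighbor 8.
Step 4: leaves = {8,9}. Remove smallest leaf 8, emit neighbor 10.
Step 5: leaves = {9,10}. Remove smallest leaf 9, emit neighbor 1.
Step 6: leaves = {1,10}. Remove smallest leaf 1, emit neighbor 11.
Step 7: leaves = {10,11}. Remove smallest leaf 10, emit neighbor 6.
Step 8: leaves = {6,11}. Remove smallest leaf 6, emit neighbor 4.
Step 9: leaves = {4,11}. Remove smallest leaf 4, emit neighbor 5.
Done: 2 vertices remain (5, 11). Sequence = [5 6 8 10 1 11 6 4 5]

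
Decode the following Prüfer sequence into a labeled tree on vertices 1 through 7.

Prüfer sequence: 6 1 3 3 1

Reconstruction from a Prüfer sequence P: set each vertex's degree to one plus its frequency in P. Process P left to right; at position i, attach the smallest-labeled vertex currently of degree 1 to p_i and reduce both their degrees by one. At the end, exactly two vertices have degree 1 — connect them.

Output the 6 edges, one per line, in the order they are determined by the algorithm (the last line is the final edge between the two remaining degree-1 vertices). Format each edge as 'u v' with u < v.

Answer: 2 6
1 4
3 5
3 6
1 3
1 7

Derivation:
Initial degrees: {1:3, 2:1, 3:3, 4:1, 5:1, 6:2, 7:1}
Step 1: smallest deg-1 vertex = 2, p_1 = 6. Add edge {2,6}. Now deg[2]=0, deg[6]=1.
Step 2: smallest deg-1 vertex = 4, p_2 = 1. Add edge {1,4}. Now deg[4]=0, deg[1]=2.
Step 3: smallest deg-1 vertex = 5, p_3 = 3. Add edge {3,5}. Now deg[5]=0, deg[3]=2.
Step 4: smallest deg-1 vertex = 6, p_4 = 3. Add edge {3,6}. Now deg[6]=0, deg[3]=1.
Step 5: smallest deg-1 vertex = 3, p_5 = 1. Add edge {1,3}. Now deg[3]=0, deg[1]=1.
Final: two remaining deg-1 vertices are 1, 7. Add edge {1,7}.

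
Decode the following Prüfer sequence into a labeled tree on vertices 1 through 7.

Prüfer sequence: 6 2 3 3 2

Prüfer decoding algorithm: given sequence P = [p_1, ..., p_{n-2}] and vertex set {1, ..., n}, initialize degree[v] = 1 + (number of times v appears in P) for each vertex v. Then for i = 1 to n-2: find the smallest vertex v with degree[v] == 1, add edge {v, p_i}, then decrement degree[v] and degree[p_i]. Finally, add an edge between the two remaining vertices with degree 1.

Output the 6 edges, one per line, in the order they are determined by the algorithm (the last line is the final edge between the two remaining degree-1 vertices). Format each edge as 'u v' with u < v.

Answer: 1 6
2 4
3 5
3 6
2 3
2 7

Derivation:
Initial degrees: {1:1, 2:3, 3:3, 4:1, 5:1, 6:2, 7:1}
Step 1: smallest deg-1 vertex = 1, p_1 = 6. Add edge {1,6}. Now deg[1]=0, deg[6]=1.
Step 2: smallest deg-1 vertex = 4, p_2 = 2. Add edge {2,4}. Now deg[4]=0, deg[2]=2.
Step 3: smallest deg-1 vertex = 5, p_3 = 3. Add edge {3,5}. Now deg[5]=0, deg[3]=2.
Step 4: smallest deg-1 vertex = 6, p_4 = 3. Add edge {3,6}. Now deg[6]=0, deg[3]=1.
Step 5: smallest deg-1 vertex = 3, p_5 = 2. Add edge {2,3}. Now deg[3]=0, deg[2]=1.
Final: two remaining deg-1 vertices are 2, 7. Add edge {2,7}.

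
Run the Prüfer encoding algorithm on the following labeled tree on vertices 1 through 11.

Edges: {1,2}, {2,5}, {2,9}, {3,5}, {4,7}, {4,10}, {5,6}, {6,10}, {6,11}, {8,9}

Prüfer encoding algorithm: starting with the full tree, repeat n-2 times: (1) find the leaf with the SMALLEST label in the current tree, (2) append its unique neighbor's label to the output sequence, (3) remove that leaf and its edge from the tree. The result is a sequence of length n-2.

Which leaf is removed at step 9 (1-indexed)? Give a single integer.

Step 1: current leaves = {1,3,7,8,11}. Remove leaf 1 (neighbor: 2).
Step 2: current leaves = {3,7,8,11}. Remove leaf 3 (neighbor: 5).
Step 3: current leaves = {7,8,11}. Remove leaf 7 (neighbor: 4).
Step 4: current leaves = {4,8,11}. Remove leaf 4 (neighbor: 10).
Step 5: current leaves = {8,10,11}. Remove leaf 8 (neighbor: 9).
Step 6: current leaves = {9,10,11}. Remove leaf 9 (neighbor: 2).
Step 7: current leaves = {2,10,11}. Remove leaf 2 (neighbor: 5).
Step 8: current leaves = {5,10,11}. Remove leaf 5 (neighbor: 6).
Step 9: current leaves = {10,11}. Remove leaf 10 (neighbor: 6).

Answer: 10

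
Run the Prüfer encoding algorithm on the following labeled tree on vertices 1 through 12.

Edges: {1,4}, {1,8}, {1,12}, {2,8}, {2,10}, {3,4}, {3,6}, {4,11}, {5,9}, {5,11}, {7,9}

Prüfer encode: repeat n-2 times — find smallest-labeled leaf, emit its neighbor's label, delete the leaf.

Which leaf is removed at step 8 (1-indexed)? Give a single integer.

Step 1: current leaves = {6,7,10,12}. Remove leaf 6 (neighbor: 3).
Step 2: current leaves = {3,7,10,12}. Remove leaf 3 (neighbor: 4).
Step 3: current leaves = {7,10,12}. Remove leaf 7 (neighbor: 9).
Step 4: current leaves = {9,10,12}. Remove leaf 9 (neighbor: 5).
Step 5: current leaves = {5,10,12}. Remove leaf 5 (neighbor: 11).
Step 6: current leaves = {10,11,12}. Remove leaf 10 (neighbor: 2).
Step 7: current leaves = {2,11,12}. Remove leaf 2 (neighbor: 8).
Step 8: current leaves = {8,11,12}. Remove leaf 8 (neighbor: 1).

Answer: 8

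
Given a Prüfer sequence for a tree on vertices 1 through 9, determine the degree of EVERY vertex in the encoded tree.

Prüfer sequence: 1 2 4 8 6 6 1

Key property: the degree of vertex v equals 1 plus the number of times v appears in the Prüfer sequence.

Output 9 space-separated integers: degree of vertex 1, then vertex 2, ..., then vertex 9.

p_1 = 1: count[1] becomes 1
p_2 = 2: count[2] becomes 1
p_3 = 4: count[4] becomes 1
p_4 = 8: count[8] becomes 1
p_5 = 6: count[6] becomes 1
p_6 = 6: count[6] becomes 2
p_7 = 1: count[1] becomes 2
Degrees (1 + count): deg[1]=1+2=3, deg[2]=1+1=2, deg[3]=1+0=1, deg[4]=1+1=2, deg[5]=1+0=1, deg[6]=1+2=3, deg[7]=1+0=1, deg[8]=1+1=2, deg[9]=1+0=1

Answer: 3 2 1 2 1 3 1 2 1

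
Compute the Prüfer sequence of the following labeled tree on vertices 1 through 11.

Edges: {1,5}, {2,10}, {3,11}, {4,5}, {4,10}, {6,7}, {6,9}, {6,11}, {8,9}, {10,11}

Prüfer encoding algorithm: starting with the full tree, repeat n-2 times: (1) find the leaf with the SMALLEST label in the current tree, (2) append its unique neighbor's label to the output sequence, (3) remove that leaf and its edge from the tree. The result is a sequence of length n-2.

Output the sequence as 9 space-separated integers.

Step 1: leaves = {1,2,3,7,8}. Remove smallest leaf 1, emit neighbor 5.
Step 2: leaves = {2,3,5,7,8}. Remove smallest leaf 2, emit neighbor 10.
Step 3: leaves = {3,5,7,8}. Remove smallest leaf 3, emit neighbor 11.
Step 4: leaves = {5,7,8}. Remove smallest leaf 5, emit neighbor 4.
Step 5: leaves = {4,7,8}. Remove smallest leaf 4, emit neighbor 10.
Step 6: leaves = {7,8,10}. Remove smallest leaf 7, emit neighbor 6.
Step 7: leaves = {8,10}. Remove smallest leaf 8, emit neighbor 9.
Step 8: leaves = {9,10}. Remove smallest leaf 9, emit neighbor 6.
Step 9: leaves = {6,10}. Remove smallest leaf 6, emit neighbor 11.
Done: 2 vertices remain (10, 11). Sequence = [5 10 11 4 10 6 9 6 11]

Answer: 5 10 11 4 10 6 9 6 11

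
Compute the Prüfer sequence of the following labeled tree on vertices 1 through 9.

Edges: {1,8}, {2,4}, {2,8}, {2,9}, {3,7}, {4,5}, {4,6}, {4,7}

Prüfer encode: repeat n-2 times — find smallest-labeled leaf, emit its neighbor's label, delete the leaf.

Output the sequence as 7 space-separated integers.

Answer: 8 7 4 4 4 2 2

Derivation:
Step 1: leaves = {1,3,5,6,9}. Remove smallest leaf 1, emit neighbor 8.
Step 2: leaves = {3,5,6,8,9}. Remove smallest leaf 3, emit neighbor 7.
Step 3: leaves = {5,6,7,8,9}. Remove smallest leaf 5, emit neighbor 4.
Step 4: leaves = {6,7,8,9}. Remove smallest leaf 6, emit neighbor 4.
Step 5: leaves = {7,8,9}. Remove smallest leaf 7, emit neighbor 4.
Step 6: leaves = {4,8,9}. Remove smallest leaf 4, emit neighbor 2.
Step 7: leaves = {8,9}. Remove smallest leaf 8, emit neighbor 2.
Done: 2 vertices remain (2, 9). Sequence = [8 7 4 4 4 2 2]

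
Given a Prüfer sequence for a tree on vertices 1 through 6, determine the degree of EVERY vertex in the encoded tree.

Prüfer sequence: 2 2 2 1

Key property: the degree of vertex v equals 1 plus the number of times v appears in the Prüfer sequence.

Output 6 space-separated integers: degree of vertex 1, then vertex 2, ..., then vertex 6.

Answer: 2 4 1 1 1 1

Derivation:
p_1 = 2: count[2] becomes 1
p_2 = 2: count[2] becomes 2
p_3 = 2: count[2] becomes 3
p_4 = 1: count[1] becomes 1
Degrees (1 + count): deg[1]=1+1=2, deg[2]=1+3=4, deg[3]=1+0=1, deg[4]=1+0=1, deg[5]=1+0=1, deg[6]=1+0=1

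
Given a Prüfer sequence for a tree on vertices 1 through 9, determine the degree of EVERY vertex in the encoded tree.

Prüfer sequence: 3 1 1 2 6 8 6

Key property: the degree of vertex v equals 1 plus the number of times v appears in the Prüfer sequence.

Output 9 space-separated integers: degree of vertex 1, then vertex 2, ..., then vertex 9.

p_1 = 3: count[3] becomes 1
p_2 = 1: count[1] becomes 1
p_3 = 1: count[1] becomes 2
p_4 = 2: count[2] becomes 1
p_5 = 6: count[6] becomes 1
p_6 = 8: count[8] becomes 1
p_7 = 6: count[6] becomes 2
Degrees (1 + count): deg[1]=1+2=3, deg[2]=1+1=2, deg[3]=1+1=2, deg[4]=1+0=1, deg[5]=1+0=1, deg[6]=1+2=3, deg[7]=1+0=1, deg[8]=1+1=2, deg[9]=1+0=1

Answer: 3 2 2 1 1 3 1 2 1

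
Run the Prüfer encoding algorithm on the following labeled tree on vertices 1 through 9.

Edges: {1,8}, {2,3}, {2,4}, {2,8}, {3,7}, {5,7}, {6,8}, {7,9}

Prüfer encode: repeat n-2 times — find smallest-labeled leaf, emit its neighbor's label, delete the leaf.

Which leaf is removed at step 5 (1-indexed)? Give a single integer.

Step 1: current leaves = {1,4,5,6,9}. Remove leaf 1 (neighbor: 8).
Step 2: current leaves = {4,5,6,9}. Remove leaf 4 (neighbor: 2).
Step 3: current leaves = {5,6,9}. Remove leaf 5 (neighbor: 7).
Step 4: current leaves = {6,9}. Remove leaf 6 (neighbor: 8).
Step 5: current leaves = {8,9}. Remove leaf 8 (neighbor: 2).

Answer: 8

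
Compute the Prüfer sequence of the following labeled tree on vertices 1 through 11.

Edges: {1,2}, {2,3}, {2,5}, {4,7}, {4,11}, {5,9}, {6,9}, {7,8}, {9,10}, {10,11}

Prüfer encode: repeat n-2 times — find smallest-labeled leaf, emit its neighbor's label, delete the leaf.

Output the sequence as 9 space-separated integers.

Answer: 2 2 5 9 9 7 4 11 10

Derivation:
Step 1: leaves = {1,3,6,8}. Remove smallest leaf 1, emit neighbor 2.
Step 2: leaves = {3,6,8}. Remove smallest leaf 3, emit neighbor 2.
Step 3: leaves = {2,6,8}. Remove smallest leaf 2, emit neighbor 5.
Step 4: leaves = {5,6,8}. Remove smallest leaf 5, emit neighbor 9.
Step 5: leaves = {6,8}. Remove smallest leaf 6, emit neighbor 9.
Step 6: leaves = {8,9}. Remove smallest leaf 8, emit neighbor 7.
Step 7: leaves = {7,9}. Remove smallest leaf 7, emit neighbor 4.
Step 8: leaves = {4,9}. Remove smallest leaf 4, emit neighbor 11.
Step 9: leaves = {9,11}. Remove smallest leaf 9, emit neighbor 10.
Done: 2 vertices remain (10, 11). Sequence = [2 2 5 9 9 7 4 11 10]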